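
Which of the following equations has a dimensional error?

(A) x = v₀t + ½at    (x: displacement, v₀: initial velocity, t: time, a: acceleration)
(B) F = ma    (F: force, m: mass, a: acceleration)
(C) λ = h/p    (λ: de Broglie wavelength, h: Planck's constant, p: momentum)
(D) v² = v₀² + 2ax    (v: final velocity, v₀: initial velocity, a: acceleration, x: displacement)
(A) x = v₀t + ½at

The equation (A) x = v₀t + ½at is dimensionally incorrect.

LHS (x): [L]
RHS terms:
  - v₀t: [L] ✓
  - ½at: [L T^-1] ✗ (does not match LHS)

The dimensions do not match. The other three equations balance.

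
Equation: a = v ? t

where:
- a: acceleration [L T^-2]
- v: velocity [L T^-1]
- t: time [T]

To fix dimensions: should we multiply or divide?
division (÷): a = v ÷ t

a [L T^-2]; v [L T^-1]; t [T].
v × t → [L] ✗
v ÷ t → [L T^-2] ✓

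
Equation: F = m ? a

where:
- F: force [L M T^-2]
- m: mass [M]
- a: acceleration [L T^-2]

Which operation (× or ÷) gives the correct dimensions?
multiplication (×): F = m × a

F [L M T^-2]; m [M]; a [L T^-2].
m × a → [L M T^-2] ✓
m ÷ a → [L^-1 M T^2] ✗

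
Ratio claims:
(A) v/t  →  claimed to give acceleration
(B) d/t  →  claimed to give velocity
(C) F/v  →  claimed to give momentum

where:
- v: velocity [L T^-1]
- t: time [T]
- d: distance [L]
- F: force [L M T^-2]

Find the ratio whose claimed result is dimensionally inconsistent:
(C) F/v does not give momentum

(A) v/t: [L T^-2] = acceleration [L T^-2] ✓
(B) d/t: [L T^-1] = velocity [L T^-1] ✓
(C) F/v: [M T^-1] ≠ momentum [L M T^-1] ✗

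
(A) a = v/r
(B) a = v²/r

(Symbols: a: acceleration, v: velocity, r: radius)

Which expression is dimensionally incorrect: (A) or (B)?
(A)

(A) a = v/r: LHS [L T^-2], RHS [T^-1] ✗
(B) a = v²/r: LHS [L T^-2], RHS [L T^-2] ✓

Expression (A) a = v/r is dimensionally incorrect.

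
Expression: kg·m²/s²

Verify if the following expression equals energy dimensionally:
Yes

The expression kg·m²/s² has dimensions [L^2 M T^-2], which is exactly energy [L^2 M T^-2].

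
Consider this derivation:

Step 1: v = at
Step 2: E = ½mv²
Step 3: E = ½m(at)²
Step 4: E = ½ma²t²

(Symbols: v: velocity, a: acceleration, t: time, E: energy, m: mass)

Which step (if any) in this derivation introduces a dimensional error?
No step introduces an error — all steps are dimensionally consistent.

Step 1: v = at → LHS [L T^-1], RHS [L T^-1] ✓
Step 2: E = ½mv² → LHS [L^2 M T^-2], RHS [L^2 M T^-2] ✓
Step 3: E = ½m(at)² → LHS [L^2 M T^-2], RHS [L^2 M T^-2] ✓
Step 4: E = ½ma²t² → LHS [L^2 M T^-2], RHS [L^2 M T^-2] ✓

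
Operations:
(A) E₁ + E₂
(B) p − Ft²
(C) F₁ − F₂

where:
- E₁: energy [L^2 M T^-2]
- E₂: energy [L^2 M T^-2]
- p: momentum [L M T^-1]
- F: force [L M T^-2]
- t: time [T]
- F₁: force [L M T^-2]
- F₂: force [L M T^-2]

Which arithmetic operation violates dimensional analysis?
(B) p − Ft²

(A) E₁ + E₂: E₁ [L^2 M T^-2] and E₂ [L^2 M T^-2] — same dimensions ✓
(B) p − Ft²: p [L M T^-1] and Ft² [L M] — different dimensions cannot be added/subtracted ✗
(C) F₁ − F₂: F₁ [L M T^-2] and F₂ [L M T^-2] — same dimensions ✓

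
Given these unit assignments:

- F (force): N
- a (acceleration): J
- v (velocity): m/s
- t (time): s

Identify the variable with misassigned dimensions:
a

The variable a (acceleration) should have units m/s², not J.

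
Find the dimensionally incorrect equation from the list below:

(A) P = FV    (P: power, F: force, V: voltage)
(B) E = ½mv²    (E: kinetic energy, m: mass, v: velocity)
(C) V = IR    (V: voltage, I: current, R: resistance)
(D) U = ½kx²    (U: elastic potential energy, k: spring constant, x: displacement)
(A) P = FV

The equation (A) P = FV is dimensionally incorrect.

LHS (P): [L^2 M T^-3]
RHS (FV): [I^-1 L^3 M^2 T^-5] ✗

The dimensions do not match. The other three equations balance.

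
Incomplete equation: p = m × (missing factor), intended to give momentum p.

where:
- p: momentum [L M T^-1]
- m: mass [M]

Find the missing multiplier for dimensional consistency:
v (velocity), dimensions [L T^-1]

p has dimensions [L M T^-1] and m has dimensions [M].
The missing factor must have dimensions [L M T^-1] / [M] = [L T^-1], i.e. velocity (v).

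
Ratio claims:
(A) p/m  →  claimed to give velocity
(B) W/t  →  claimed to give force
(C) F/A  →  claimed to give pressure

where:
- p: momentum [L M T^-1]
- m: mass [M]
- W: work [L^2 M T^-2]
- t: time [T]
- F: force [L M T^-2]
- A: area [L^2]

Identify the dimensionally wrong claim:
(B) W/t does not give force

(A) p/m: [L T^-1] = velocity [L T^-1] ✓
(B) W/t: [L^2 M T^-3] ≠ force [L M T^-2] ✗
(C) F/A: [L^-1 M T^-2] = pressure [L^-1 M T^-2] ✓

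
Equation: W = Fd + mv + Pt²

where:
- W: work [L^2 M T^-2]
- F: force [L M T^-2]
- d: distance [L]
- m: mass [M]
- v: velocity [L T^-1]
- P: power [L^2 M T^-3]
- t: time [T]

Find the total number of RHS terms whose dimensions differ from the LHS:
2

LHS W: [L^2 M T^-2]
- Fd: [L^2 M T^-2] ✓
- mv: [L M T^-1] ✗
- Pt²: [L^2 M T^-1] ✗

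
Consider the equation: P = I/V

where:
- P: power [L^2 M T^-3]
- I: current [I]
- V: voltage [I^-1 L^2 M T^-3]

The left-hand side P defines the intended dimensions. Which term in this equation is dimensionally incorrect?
The right-hand side term I/V

P has dimensions [L^2 M T^-3], but I/V has dimensions [I^2 L^-2 M^-1 T^3], so the term I/V is dimensionally wrong for P.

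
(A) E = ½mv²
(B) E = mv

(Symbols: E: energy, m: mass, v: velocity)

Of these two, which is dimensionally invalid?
(B)

(A) E = ½mv²: LHS [L^2 M T^-2], RHS [L^2 M T^-2] ✓
(B) E = mv: LHS [L^2 M T^-2], RHS [L M T^-1] ✗

Expression (B) E = mv is dimensionally incorrect.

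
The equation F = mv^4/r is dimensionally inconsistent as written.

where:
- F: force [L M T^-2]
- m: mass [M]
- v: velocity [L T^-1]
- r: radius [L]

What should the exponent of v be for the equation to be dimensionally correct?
The exponent of v should be 2: F = mv^2/r

The LHS F has dimensions [L M T^-2]; v has dimensions [L T^-1].
As written, the RHS mv^4/r (exponent 4 on v) has dimensions [L^3 M T^-4], which does not match.
With exponent 2, the RHS mv^2/r has dimensions [L M T^-2], matching the LHS.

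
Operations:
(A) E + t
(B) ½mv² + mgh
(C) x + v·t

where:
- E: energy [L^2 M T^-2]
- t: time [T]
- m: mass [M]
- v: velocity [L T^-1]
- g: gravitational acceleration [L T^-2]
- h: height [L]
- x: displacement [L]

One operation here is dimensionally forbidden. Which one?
(A) E + t

(A) E + t: E [L^2 M T^-2] and t [T] — different dimensions cannot be added/subtracted ✗
(B) ½mv² + mgh: ½mv² [L^2 M T^-2] and mgh [L^2 M T^-2] — same dimensions ✓
(C) x + v·t: x [L] and v·t [L] — same dimensions ✓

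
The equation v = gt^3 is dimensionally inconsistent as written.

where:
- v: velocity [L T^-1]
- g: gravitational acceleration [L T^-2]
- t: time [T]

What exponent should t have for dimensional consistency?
The exponent of t should be 1: v = gt

The LHS v has dimensions [L T^-1]; t has dimensions [T].
As written, the RHS gt^3 (exponent 3 on t) has dimensions [L T], which does not match.
With exponent 1, the RHS gt has dimensions [L T^-1], matching the LHS.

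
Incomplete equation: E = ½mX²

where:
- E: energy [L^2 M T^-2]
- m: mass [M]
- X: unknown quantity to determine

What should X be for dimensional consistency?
X = v (velocity), dimensions [L T^-1]

E has dimensions [L^2 M T^-2]; the rest of the RHS (½m) has dimensions [M].
So X² must have dimensions [L^2 T^-2], i.e. X has dimensions [L T^-1] — X = v (velocity).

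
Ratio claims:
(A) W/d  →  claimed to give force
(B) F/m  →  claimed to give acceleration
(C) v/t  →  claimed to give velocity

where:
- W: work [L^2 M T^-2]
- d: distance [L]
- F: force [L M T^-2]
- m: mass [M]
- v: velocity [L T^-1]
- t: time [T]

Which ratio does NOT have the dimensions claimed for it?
(C) v/t does not give velocity

(A) W/d: [L M T^-2] = force [L M T^-2] ✓
(B) F/m: [L T^-2] = acceleration [L T^-2] ✓
(C) v/t: [L T^-2] ≠ velocity [L T^-1] ✗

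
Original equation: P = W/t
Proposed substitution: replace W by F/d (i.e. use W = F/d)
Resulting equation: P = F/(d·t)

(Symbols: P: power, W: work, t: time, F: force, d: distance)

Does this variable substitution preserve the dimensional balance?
No

[W] = [L^2 M T^-2] and [F/d] = [M T^-2]. These differ, so the substitution replaces a quantity by one of different dimensions and the result P = F/(d·t) has LHS [L^2 M T^-3] vs RHS [M T^-3] — inconsistent.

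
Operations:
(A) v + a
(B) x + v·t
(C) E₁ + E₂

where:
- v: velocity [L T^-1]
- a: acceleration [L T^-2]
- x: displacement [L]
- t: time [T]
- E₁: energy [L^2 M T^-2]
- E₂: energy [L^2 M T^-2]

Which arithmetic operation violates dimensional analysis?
(A) v + a

(A) v + a: v [L T^-1] and a [L T^-2] — different dimensions cannot be added/subtracted ✗
(B) x + v·t: x [L] and v·t [L] — same dimensions ✓
(C) E₁ + E₂: E₁ [L^2 M T^-2] and E₂ [L^2 M T^-2] — same dimensions ✓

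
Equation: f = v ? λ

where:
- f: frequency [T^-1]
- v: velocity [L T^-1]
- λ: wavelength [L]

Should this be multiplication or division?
division (÷): f = v ÷ λ

f [T^-1]; v [L T^-1]; λ [L].
v × λ → [L^2 T^-1] ✗
v ÷ λ → [T^-1] ✓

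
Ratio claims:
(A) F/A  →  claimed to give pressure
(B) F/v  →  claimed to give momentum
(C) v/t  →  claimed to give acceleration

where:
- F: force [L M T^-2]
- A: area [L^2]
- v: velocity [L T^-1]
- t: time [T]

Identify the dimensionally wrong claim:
(B) F/v does not give momentum

(A) F/A: [L^-1 M T^-2] = pressure [L^-1 M T^-2] ✓
(B) F/v: [M T^-1] ≠ momentum [L M T^-1] ✗
(C) v/t: [L T^-2] = acceleration [L T^-2] ✓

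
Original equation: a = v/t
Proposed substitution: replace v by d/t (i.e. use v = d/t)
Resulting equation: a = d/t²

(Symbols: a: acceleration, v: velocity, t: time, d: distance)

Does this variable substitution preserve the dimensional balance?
Yes

[v] = [L T^-1] and [d/t] = [L T^-1]. These match, so the substitution replaces a quantity by one of the same dimensions and the result a = d/t² has LHS [L T^-2] vs RHS [L T^-2] — still consistent.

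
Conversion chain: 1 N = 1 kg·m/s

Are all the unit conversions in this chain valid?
The chain is incorrect (it contains an error).

Incorrect: Newton is kg·m/s², not kg·m/s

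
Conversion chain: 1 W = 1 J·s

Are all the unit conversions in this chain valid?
The chain is incorrect (it contains an error).

Incorrect: Watt is J/s, not J·s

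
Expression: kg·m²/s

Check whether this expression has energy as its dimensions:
No

The expression kg·m²/s has dimensions [L^2 M T^-1], but energy has dimensions [L^2 M T^-2].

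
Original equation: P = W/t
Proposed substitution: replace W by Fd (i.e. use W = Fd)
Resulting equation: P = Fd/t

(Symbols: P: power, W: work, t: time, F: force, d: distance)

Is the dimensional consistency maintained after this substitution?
Yes

[W] = [L^2 M T^-2] and [Fd] = [L^2 M T^-2]. These match, so the substitution replaces a quantity by one of the same dimensions and the result P = Fd/t has LHS [L^2 M T^-3] vs RHS [L^2 M T^-3] — still consistent.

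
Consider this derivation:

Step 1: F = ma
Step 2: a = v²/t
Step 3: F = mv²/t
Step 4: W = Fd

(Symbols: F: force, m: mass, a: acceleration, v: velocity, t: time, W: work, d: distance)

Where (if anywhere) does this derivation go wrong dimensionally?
Step 2

Step 1: F = ma → LHS [L M T^-2], RHS [L M T^-2] ✓
Step 2: a = v²/t → LHS [L T^-2], RHS [L^2 T^-3] ✗

The first dimensional inconsistency appears in step 2: a = v²/t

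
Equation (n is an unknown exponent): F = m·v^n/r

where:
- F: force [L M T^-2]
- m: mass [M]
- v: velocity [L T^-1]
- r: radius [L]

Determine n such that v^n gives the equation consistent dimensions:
n = 2

F has dimensions [L M T^-2]; v has dimensions [L T^-1].
The rest of the RHS has dimensions [L^-1 M], so v^n must supply [L^2 T^-2].
With n = 2: m·v^2/r has dimensions [L M T^-2], matching the LHS ✓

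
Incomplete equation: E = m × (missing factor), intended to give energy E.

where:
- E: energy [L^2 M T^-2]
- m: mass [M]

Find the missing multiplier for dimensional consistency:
v² (velocity squared), dimensions [L^2 T^-2]

E has dimensions [L^2 M T^-2] and m has dimensions [M].
The missing factor must have dimensions [L^2 M T^-2] / [M] = [L^2 T^-2], i.e. velocity squared (v²).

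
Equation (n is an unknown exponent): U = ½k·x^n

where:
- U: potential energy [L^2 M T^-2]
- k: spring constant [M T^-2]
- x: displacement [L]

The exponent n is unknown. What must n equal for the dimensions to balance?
n = 2

U has dimensions [L^2 M T^-2]; x has dimensions [L].
The rest of the RHS has dimensions [M T^-2], so x^n must supply [L^2].
With n = 2: ½k·x^2 has dimensions [L^2 M T^-2], matching the LHS ✓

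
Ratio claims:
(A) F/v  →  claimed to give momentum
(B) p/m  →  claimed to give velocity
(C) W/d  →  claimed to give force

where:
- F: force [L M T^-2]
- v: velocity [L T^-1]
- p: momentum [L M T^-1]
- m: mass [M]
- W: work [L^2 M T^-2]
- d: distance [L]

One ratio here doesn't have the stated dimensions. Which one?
(A) F/v does not give momentum

(A) F/v: [M T^-1] ≠ momentum [L M T^-1] ✗
(B) p/m: [L T^-1] = velocity [L T^-1] ✓
(C) W/d: [L M T^-2] = force [L M T^-2] ✓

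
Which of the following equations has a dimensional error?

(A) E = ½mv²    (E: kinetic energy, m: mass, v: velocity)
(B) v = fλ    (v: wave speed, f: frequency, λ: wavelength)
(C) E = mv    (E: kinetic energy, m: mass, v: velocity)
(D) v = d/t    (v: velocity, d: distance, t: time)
(C) E = mv

The equation (C) E = mv is dimensionally incorrect.

LHS (E): [L^2 M T^-2]
RHS (mv): [L M T^-1] ✗

The dimensions do not match. The other three equations balance.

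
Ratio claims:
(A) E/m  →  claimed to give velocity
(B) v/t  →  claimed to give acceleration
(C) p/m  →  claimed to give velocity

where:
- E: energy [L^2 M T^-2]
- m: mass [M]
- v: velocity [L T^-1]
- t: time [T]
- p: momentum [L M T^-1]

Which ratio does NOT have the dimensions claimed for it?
(A) E/m does not give velocity

(A) E/m: [L^2 T^-2] ≠ velocity [L T^-1] ✗
(B) v/t: [L T^-2] = acceleration [L T^-2] ✓
(C) p/m: [L T^-1] = velocity [L T^-1] ✓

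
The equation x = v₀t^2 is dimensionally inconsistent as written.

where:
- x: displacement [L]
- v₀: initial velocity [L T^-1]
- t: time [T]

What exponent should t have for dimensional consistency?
The exponent of t should be 1: x = v₀t

The LHS x has dimensions [L]; t has dimensions [T].
As written, the RHS v₀t^2 (exponent 2 on t) has dimensions [L T], which does not match.
With exponent 1, the RHS v₀t has dimensions [L], matching the LHS.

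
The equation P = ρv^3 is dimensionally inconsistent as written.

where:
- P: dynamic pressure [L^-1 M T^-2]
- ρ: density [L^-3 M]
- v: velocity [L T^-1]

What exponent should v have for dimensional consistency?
The exponent of v should be 2: P = ρv^2

The LHS P has dimensions [L^-1 M T^-2]; v has dimensions [L T^-1].
As written, the RHS ρv^3 (exponent 3 on v) has dimensions [M T^-3], which does not match.
With exponent 2, the RHS ρv^2 has dimensions [L^-1 M T^-2], matching the LHS.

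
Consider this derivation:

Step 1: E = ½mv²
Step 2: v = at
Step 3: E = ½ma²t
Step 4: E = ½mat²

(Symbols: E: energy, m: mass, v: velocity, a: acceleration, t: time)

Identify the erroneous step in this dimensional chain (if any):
Step 3

Step 1: E = ½mv² → LHS [L^2 M T^-2], RHS [L^2 M T^-2] ✓
Step 2: v = at → LHS [L T^-1], RHS [L T^-1] ✓
Step 3: E = ½ma²t → LHS [L^2 M T^-2], RHS [L^2 M T^-3] ✗

The first dimensional inconsistency appears in step 3: E = ½ma²t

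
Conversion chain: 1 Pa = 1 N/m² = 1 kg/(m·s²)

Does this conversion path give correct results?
The chain is correct (no errors).

Correct: Pascal is Newton per square meter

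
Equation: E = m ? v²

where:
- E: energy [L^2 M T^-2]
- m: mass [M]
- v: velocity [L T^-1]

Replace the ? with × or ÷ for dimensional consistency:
multiplication (×): E = m × v²

E [L^2 M T^-2]; m [M]; v² [L^2 T^-2].
m × v² → [L^2 M T^-2] ✓
m ÷ v² → [L^-2 M T^2] ✗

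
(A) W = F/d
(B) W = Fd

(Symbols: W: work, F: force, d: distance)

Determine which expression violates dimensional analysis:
(A)

(A) W = F/d: LHS [L^2 M T^-2], RHS [M T^-2] ✗
(B) W = Fd: LHS [L^2 M T^-2], RHS [L^2 M T^-2] ✓

Expression (A) W = F/d is dimensionally incorrect.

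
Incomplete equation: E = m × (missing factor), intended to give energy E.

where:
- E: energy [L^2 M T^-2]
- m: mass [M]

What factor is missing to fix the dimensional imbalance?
v² (velocity squared), dimensions [L^2 T^-2]

E has dimensions [L^2 M T^-2] and m has dimensions [M].
The missing factor must have dimensions [L^2 M T^-2] / [M] = [L^2 T^-2], i.e. velocity squared (v²).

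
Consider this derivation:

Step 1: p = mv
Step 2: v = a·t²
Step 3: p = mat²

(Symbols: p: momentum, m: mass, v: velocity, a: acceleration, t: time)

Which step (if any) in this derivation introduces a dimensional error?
Step 2

Step 1: p = mv → LHS [L M T^-1], RHS [L M T^-1] ✓
Step 2: v = a·t² → LHS [L T^-1], RHS [L] ✗

The first dimensional inconsistency appears in step 2: v = a·t²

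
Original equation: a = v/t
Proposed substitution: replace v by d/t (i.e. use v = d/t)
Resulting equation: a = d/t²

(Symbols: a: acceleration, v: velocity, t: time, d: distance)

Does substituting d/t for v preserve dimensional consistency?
Yes

[v] = [L T^-1] and [d/t] = [L T^-1]. These match, so the substitution replaces a quantity by one of the same dimensions and the result a = d/t² has LHS [L T^-2] vs RHS [L T^-2] — still consistent.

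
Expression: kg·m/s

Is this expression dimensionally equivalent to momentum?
Yes

The expression kg·m/s has dimensions [L M T^-1], which is exactly momentum [L M T^-1].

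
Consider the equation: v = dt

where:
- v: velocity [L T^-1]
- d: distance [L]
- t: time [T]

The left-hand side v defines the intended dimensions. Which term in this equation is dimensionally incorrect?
The right-hand side term dt

v has dimensions [L T^-1], but dt has dimensions [L T], so the term dt is dimensionally wrong for v.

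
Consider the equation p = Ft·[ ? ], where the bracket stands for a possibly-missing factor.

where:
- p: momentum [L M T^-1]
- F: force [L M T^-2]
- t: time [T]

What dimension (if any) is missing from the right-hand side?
Nothing is missing — the bracketed factor must be dimensionless.

p has dimensions [L M T^-1] and Ft already has dimensions [L M T^-1], so p = Ft is dimensionally complete.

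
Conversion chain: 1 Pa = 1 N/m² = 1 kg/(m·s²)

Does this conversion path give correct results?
The chain is correct (no errors).

Correct: Pascal is Newton per square meter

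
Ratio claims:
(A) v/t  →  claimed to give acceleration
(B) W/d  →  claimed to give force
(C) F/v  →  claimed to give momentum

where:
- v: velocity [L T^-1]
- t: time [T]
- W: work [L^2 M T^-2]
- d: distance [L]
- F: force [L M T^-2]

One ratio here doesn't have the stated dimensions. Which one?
(C) F/v does not give momentum

(A) v/t: [L T^-2] = acceleration [L T^-2] ✓
(B) W/d: [L M T^-2] = force [L M T^-2] ✓
(C) F/v: [M T^-1] ≠ momentum [L M T^-1] ✗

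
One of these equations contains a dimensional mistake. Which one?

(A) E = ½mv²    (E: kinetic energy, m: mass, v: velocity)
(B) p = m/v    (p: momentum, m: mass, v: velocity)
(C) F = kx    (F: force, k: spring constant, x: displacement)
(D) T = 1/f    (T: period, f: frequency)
(B) p = m/v

The equation (B) p = m/v is dimensionally incorrect.

LHS (p): [L M T^-1]
RHS (m/v): [L^-1 M T] ✗

The dimensions do not match. The other three equations balance.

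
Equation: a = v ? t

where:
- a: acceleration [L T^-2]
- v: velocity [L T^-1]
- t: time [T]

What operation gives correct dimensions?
division (÷): a = v ÷ t

a [L T^-2]; v [L T^-1]; t [T].
v × t → [L] ✗
v ÷ t → [L T^-2] ✓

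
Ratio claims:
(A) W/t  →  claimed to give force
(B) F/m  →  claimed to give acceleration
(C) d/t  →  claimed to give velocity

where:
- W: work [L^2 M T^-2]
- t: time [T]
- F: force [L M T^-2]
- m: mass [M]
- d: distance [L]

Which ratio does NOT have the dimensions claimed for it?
(A) W/t does not give force

(A) W/t: [L^2 M T^-3] ≠ force [L M T^-2] ✗
(B) F/m: [L T^-2] = acceleration [L T^-2] ✓
(C) d/t: [L T^-1] = velocity [L T^-1] ✓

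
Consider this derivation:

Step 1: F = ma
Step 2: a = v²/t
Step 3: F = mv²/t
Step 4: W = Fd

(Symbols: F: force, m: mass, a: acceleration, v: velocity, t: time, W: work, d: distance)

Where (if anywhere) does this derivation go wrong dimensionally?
Step 2

Step 1: F = ma → LHS [L M T^-2], RHS [L M T^-2] ✓
Step 2: a = v²/t → LHS [L T^-2], RHS [L^2 T^-3] ✗

The first dimensional inconsistency appears in step 2: a = v²/t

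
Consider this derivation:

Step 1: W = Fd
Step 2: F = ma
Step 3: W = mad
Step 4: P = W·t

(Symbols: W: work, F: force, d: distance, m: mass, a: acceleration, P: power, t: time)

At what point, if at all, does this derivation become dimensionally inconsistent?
Step 4

Step 1: W = Fd → LHS [L^2 M T^-2], RHS [L^2 M T^-2] ✓
Step 2: F = ma → LHS [L M T^-2], RHS [L M T^-2] ✓
Step 3: W = mad → LHS [L^2 M T^-2], RHS [L^2 M T^-2] ✓
Step 4: P = W·t → LHS [L^2 M T^-3], RHS [L^2 M T^-1] ✗

The first dimensional inconsistency appears in step 4: P = W·t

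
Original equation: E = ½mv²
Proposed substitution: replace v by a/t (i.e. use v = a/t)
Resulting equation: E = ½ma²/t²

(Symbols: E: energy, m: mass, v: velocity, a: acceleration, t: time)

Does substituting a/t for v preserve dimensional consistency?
No

[v] = [L T^-1] and [a/t] = [L T^-3]. These differ, so the substitution replaces a quantity by one of different dimensions and the result E = ½ma²/t² has LHS [L^2 M T^-2] vs RHS [L^2 M T^-6] — inconsistent.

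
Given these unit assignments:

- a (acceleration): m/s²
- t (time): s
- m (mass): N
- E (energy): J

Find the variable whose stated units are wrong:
m

The variable m (mass) should have units kg, not N.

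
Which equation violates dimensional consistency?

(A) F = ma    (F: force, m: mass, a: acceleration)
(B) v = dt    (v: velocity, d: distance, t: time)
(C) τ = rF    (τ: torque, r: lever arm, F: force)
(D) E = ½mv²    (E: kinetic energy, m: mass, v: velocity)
(B) v = dt

The equation (B) v = dt is dimensionally incorrect.

LHS (v): [L T^-1]
RHS (dt): [L T] ✗

The dimensions do not match. The other three equations balance.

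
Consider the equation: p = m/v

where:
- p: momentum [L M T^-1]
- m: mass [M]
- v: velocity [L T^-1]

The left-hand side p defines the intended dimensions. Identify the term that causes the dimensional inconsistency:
The right-hand side term m/v

p has dimensions [L M T^-1], but m/v has dimensions [L^-1 M T], so the term m/v is dimensionally wrong for p.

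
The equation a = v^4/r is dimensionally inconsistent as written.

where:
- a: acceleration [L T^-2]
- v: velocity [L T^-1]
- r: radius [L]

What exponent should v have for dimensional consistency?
The exponent of v should be 2: a = v^2/r

The LHS a has dimensions [L T^-2]; v has dimensions [L T^-1].
As written, the RHS v^4/r (exponent 4 on v) has dimensions [L^3 T^-4], which does not match.
With exponent 2, the RHS v^2/r has dimensions [L T^-2], matching the LHS.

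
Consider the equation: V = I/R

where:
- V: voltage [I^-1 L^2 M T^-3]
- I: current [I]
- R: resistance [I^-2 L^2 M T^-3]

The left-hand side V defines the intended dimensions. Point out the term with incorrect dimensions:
The right-hand side term I/R

V has dimensions [I^-1 L^2 M T^-3], but I/R has dimensions [I^3 L^-2 M^-1 T^3], so the term I/R is dimensionally wrong for V.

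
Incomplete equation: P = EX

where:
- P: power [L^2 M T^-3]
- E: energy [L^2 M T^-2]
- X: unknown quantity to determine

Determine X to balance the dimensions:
X = f (inverse time / frequency (1/t)), dimensions [T^-1]

P has dimensions [L^2 M T^-3]; the rest of the RHS (E) has dimensions [L^2 M T^-2].
So X must have dimensions [T^-1] — X = f (inverse time / frequency (1/t)).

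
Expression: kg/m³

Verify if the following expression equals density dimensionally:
Yes

The expression kg/m³ has dimensions [L^-3 M], which is exactly density [L^-3 M].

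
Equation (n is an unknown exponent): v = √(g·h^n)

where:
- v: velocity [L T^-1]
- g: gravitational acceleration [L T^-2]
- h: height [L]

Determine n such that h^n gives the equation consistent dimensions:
n = 1

v has dimensions [L T^-1]; h has dimensions [L].
With n = 1: √(g·h^1) has dimensions [L T^-1], matching the LHS ✓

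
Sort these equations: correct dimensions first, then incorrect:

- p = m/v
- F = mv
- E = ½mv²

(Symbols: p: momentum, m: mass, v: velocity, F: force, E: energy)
Dimensionally correct: E = ½mv²
Dimensionally incorrect: p = m/v, F = mv
Ordered (correct first, then incorrect): E = ½mv², p = m/v, F = mv

- p = m/v: LHS [L M T^-1], RHS [L^-1 M T] → incorrect ✗
- F = mv: LHS [L M T^-2], RHS [L M T^-1] → incorrect ✗
- E = ½mv²: LHS [L^2 M T^-2], RHS [L^2 M T^-2] → correct ✓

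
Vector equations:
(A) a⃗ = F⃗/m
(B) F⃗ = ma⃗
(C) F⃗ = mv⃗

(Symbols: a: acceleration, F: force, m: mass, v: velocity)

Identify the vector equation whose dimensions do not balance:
(C) F⃗ = mv⃗

(A) a⃗ = F⃗/m: LHS [L T^-2], RHS [L T^-2] ✓ — force (vector) divided by mass (scalar)
(B) F⃗ = ma⃗: LHS [L M T^-2], RHS [L M T^-2] ✓ — Force and acceleration are vectors, mass is a scalar
(C) F⃗ = mv⃗: LHS [L M T^-2], RHS [L M T^-1] ✗ — mass times velocity is momentum, not force; should be ma⃗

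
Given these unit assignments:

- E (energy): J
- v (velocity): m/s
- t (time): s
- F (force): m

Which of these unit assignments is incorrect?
F

The variable F (force) should have units N, not m.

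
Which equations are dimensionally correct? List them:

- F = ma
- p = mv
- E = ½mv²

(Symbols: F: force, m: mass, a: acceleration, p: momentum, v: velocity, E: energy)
Dimensionally correct: F = ma, p = mv, E = ½mv²
Dimensionally incorrect: none
Ordered (correct first, then incorrect): F = ma, p = mv, E = ½mv²

- F = ma: LHS [L M T^-2], RHS [L M T^-2] → correct ✓
- p = mv: LHS [L M T^-1], RHS [L M T^-1] → correct ✓
- E = ½mv²: LHS [L^2 M T^-2], RHS [L^2 M T^-2] → correct ✓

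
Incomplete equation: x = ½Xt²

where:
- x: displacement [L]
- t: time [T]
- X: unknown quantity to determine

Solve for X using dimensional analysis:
X = a (acceleration), dimensions [L T^-2]

x has dimensions [L]; the rest of the RHS (½ t²) has dimensions [T^2].
So X must have dimensions [L T^-2] — X = a (acceleration).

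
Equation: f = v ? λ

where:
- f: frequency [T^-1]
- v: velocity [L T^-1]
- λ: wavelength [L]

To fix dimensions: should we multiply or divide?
division (÷): f = v ÷ λ

f [T^-1]; v [L T^-1]; λ [L].
v × λ → [L^2 T^-1] ✗
v ÷ λ → [T^-1] ✓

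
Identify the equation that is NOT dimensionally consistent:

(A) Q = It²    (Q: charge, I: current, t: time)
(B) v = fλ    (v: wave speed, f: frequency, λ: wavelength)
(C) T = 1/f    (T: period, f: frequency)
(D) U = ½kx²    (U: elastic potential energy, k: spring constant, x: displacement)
(A) Q = It²

The equation (A) Q = It² is dimensionally incorrect.

LHS (Q): [I T]
RHS (It²): [I T^2] ✗

The dimensions do not match. The other three equations balance.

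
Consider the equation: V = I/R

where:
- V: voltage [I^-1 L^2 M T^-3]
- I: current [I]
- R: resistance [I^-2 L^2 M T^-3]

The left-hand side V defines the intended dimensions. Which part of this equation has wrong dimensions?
The right-hand side term I/R

V has dimensions [I^-1 L^2 M T^-3], but I/R has dimensions [I^3 L^-2 M^-1 T^3], so the term I/R is dimensionally wrong for V.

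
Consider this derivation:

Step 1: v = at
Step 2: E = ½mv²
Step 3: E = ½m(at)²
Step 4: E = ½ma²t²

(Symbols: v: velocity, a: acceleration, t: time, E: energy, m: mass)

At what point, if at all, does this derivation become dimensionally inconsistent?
No step introduces an error — all steps are dimensionally consistent.

Step 1: v = at → LHS [L T^-1], RHS [L T^-1] ✓
Step 2: E = ½mv² → LHS [L^2 M T^-2], RHS [L^2 M T^-2] ✓
Step 3: E = ½m(at)² → LHS [L^2 M T^-2], RHS [L^2 M T^-2] ✓
Step 4: E = ½ma²t² → LHS [L^2 M T^-2], RHS [L^2 M T^-2] ✓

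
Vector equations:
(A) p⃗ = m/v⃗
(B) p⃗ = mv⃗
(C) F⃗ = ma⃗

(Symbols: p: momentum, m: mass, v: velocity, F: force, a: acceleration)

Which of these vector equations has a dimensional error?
(A) p⃗ = m/v⃗

(A) p⃗ = m/v⃗: LHS [L M T^-1], RHS [L^-1 M T] ✗ — momentum is mass times velocity; should be mv⃗ (and division by a vector is undefined)
(B) p⃗ = mv⃗: LHS [L M T^-1], RHS [L M T^-1] ✓ — mass (scalar) times velocity (vector)
(C) F⃗ = ma⃗: LHS [L M T^-2], RHS [L M T^-2] ✓ — Force and acceleration are vectors, mass is a scalar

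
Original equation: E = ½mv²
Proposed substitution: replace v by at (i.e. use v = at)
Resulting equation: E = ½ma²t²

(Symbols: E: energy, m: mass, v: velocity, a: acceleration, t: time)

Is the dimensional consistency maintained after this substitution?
Yes

[v] = [L T^-1] and [at] = [L T^-1]. These match, so the substitution replaces a quantity by one of the same dimensions and the result E = ½ma²t² has LHS [L^2 M T^-2] vs RHS [L^2 M T^-2] — still consistent.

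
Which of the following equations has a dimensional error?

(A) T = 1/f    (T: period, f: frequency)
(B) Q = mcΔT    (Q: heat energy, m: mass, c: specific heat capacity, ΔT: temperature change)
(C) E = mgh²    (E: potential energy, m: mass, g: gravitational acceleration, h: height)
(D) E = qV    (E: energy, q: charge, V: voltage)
(C) E = mgh²

The equation (C) E = mgh² is dimensionally incorrect.

LHS (E): [L^2 M T^-2]
RHS (mgh²): [L^3 M T^-2] ✗

The dimensions do not match. The other three equations balance.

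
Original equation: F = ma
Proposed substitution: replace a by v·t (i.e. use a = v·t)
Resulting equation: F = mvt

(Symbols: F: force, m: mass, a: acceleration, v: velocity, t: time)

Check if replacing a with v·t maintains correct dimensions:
No

[a] = [L T^-2] and [v·t] = [L]. These differ, so the substitution replaces a quantity by one of different dimensions and the result F = mvt has LHS [L M T^-2] vs RHS [L M] — inconsistent.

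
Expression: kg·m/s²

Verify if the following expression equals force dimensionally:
Yes

The expression kg·m/s² has dimensions [L M T^-2], which is exactly force [L M T^-2].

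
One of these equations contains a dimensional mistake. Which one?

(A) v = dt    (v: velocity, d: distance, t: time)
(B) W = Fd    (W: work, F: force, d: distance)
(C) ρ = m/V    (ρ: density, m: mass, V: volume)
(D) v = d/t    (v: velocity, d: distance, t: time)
(A) v = dt

The equation (A) v = dt is dimensionally incorrect.

LHS (v): [L T^-1]
RHS (dt): [L T] ✗

The dimensions do not match. The other three equations balance.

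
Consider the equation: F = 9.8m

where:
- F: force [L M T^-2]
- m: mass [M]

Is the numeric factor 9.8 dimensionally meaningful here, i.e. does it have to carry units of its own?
Yes

F has dimensions [L M T^-2], while m alone has dimensions [M]. For the equation to balance, the factor 9.8 must carry dimensions [L T^-2] — it is a dimensional constant (a numerical value of a physical quantity with its units suppressed), not a pure number.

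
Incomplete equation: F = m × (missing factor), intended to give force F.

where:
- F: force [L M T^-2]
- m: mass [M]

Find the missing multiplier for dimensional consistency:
a (acceleration), dimensions [L T^-2]

F has dimensions [L M T^-2] and m has dimensions [M].
The missing factor must have dimensions [L M T^-2] / [M] = [L T^-2], i.e. acceleration (a).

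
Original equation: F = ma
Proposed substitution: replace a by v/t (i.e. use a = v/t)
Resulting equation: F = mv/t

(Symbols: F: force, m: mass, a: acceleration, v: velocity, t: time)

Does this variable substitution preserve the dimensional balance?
Yes

[a] = [L T^-2] and [v/t] = [L T^-2]. These match, so the substitution replaces a quantity by one of the same dimensions and the result F = mv/t has LHS [L M T^-2] vs RHS [L M T^-2] — still consistent.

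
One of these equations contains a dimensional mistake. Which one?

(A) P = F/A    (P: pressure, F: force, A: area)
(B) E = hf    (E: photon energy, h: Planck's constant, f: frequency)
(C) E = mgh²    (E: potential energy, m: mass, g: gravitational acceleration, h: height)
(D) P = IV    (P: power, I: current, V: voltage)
(C) E = mgh²

The equation (C) E = mgh² is dimensionally incorrect.

LHS (E): [L^2 M T^-2]
RHS (mgh²): [L^3 M T^-2] ✗

The dimensions do not match. The other three equations balance.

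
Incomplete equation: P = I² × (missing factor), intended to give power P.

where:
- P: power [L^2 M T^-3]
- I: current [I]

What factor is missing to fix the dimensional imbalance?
R (resistance), dimensions [I^-2 L^2 M T^-3]

P has dimensions [L^2 M T^-3] and I² has dimensions [I^2].
The missing factor must have dimensions [L^2 M T^-3] / [I^2] = [I^-2 L^2 M T^-3], i.e. resistance (R).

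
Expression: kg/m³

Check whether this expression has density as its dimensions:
Yes

The expression kg/m³ has dimensions [L^-3 M], which is exactly density [L^-3 M].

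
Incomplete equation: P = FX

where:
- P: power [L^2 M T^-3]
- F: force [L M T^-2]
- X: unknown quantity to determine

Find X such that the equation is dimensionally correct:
X = v (velocity), dimensions [L T^-1]

P has dimensions [L^2 M T^-3]; the rest of the RHS (F) has dimensions [L M T^-2].
So X must have dimensions [L T^-1] — X = v (velocity).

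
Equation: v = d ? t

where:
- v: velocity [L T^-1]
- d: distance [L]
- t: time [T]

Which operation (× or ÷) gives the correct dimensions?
division (÷): v = d ÷ t

v [L T^-1]; d [L]; t [T].
d × t → [L T] ✗
d ÷ t → [L T^-1] ✓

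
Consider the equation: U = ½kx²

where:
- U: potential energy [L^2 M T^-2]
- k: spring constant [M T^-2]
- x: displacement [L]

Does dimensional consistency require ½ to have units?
No

U has dimensions [L^2 M T^-2] and kx² already has dimensions [L^2 M T^-2], so the equation balances without ½ contributing any dimensions. ½ is a pure (dimensionless) number; changing or removing it would not affect dimensional consistency.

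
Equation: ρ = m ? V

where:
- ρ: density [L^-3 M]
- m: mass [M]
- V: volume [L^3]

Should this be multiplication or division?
division (÷): ρ = m ÷ V

ρ [L^-3 M]; m [M]; V [L^3].
m × V → [L^3 M] ✗
m ÷ V → [L^-3 M] ✓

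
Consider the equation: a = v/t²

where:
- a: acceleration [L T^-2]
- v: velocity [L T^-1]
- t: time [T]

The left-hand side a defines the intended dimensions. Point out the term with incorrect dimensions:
The right-hand side term v/t²

a has dimensions [L T^-2], but v/t² has dimensions [L T^-3], so the term v/t² is dimensionally wrong for a.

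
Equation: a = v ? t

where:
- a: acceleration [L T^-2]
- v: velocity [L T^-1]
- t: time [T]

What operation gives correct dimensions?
division (÷): a = v ÷ t

a [L T^-2]; v [L T^-1]; t [T].
v × t → [L] ✗
v ÷ t → [L T^-2] ✓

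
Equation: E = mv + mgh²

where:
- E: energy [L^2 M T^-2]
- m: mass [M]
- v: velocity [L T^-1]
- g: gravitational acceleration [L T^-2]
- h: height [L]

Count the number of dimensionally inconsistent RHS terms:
2

LHS E: [L^2 M T^-2]
- mv: [L M T^-1] ✗
- mgh²: [L^3 M T^-2] ✗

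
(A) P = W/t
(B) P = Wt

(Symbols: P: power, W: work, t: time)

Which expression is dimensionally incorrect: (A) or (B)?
(B)

(A) P = W/t: LHS [L^2 M T^-3], RHS [L^2 M T^-3] ✓
(B) P = Wt: LHS [L^2 M T^-3], RHS [L^2 M T^-1] ✗

Expression (B) P = Wt is dimensionally incorrect.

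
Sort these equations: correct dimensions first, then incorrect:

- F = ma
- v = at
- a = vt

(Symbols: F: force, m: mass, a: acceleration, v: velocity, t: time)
Dimensionally correct: F = ma, v = at
Dimensionally incorrect: a = vt
Ordered (correct first, then incorrect): F = ma, v = at, a = vt

- F = ma: LHS [L M T^-2], RHS [L M T^-2] → correct ✓
- v = at: LHS [L T^-1], RHS [L T^-1] → correct ✓
- a = vt: LHS [L T^-2], RHS [L] → incorrect ✗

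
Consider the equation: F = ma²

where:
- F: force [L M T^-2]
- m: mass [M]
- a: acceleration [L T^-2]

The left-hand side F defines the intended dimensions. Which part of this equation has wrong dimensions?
The right-hand side term ma²

F has dimensions [L M T^-2], but ma² has dimensions [L^2 M T^-4], so the term ma² is dimensionally wrong for F.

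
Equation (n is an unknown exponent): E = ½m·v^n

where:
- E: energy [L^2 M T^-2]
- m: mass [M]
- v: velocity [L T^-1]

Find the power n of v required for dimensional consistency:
n = 2

E has dimensions [L^2 M T^-2]; v has dimensions [L T^-1].
The rest of the RHS has dimensions [M], so v^n must supply [L^2 T^-2].
With n = 2: ½m·v^2 has dimensions [L^2 M T^-2], matching the LHS ✓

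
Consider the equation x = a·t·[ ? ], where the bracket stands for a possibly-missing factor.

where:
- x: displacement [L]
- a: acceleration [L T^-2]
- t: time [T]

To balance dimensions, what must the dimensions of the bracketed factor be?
[T] — time (e.g. t)

x has dimensions [L]; a·t has dimensions [L T^-1].
The bracketed factor must supply [L] / [L T^-1] = [T].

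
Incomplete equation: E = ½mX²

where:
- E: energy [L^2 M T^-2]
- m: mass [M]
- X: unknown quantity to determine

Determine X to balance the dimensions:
X = v (velocity), dimensions [L T^-1]

E has dimensions [L^2 M T^-2]; the rest of the RHS (½m) has dimensions [M].
So X² must have dimensions [L^2 T^-2], i.e. X has dimensions [L T^-1] — X = v (velocity).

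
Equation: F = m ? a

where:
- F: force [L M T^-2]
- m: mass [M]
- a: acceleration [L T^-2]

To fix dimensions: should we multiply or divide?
multiplication (×): F = m × a

F [L M T^-2]; m [M]; a [L T^-2].
m × a → [L M T^-2] ✓
m ÷ a → [L^-1 M T^2] ✗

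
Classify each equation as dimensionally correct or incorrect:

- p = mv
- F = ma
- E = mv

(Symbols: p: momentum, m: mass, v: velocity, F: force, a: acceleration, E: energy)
Dimensionally correct: p = mv, F = ma
Dimensionally incorrect: E = mv
Ordered (correct first, then incorrect): p = mv, F = ma, E = mv

- p = mv: LHS [L M T^-1], RHS [L M T^-1] → correct ✓
- F = ma: LHS [L M T^-2], RHS [L M T^-2] → correct ✓
- E = mv: LHS [L^2 M T^-2], RHS [L M T^-1] → incorrect ✗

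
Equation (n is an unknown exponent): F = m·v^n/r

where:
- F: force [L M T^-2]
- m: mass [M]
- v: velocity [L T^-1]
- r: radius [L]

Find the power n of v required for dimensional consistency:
n = 2

F has dimensions [L M T^-2]; v has dimensions [L T^-1].
The rest of the RHS has dimensions [L^-1 M], so v^n must supply [L^2 T^-2].
With n = 2: m·v^2/r has dimensions [L M T^-2], matching the LHS ✓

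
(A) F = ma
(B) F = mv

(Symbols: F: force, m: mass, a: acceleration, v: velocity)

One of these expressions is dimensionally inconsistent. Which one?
(B)

(A) F = ma: LHS [L M T^-2], RHS [L M T^-2] ✓
(B) F = mv: LHS [L M T^-2], RHS [L M T^-1] ✗

Expression (B) F = mv is dimensionally incorrect.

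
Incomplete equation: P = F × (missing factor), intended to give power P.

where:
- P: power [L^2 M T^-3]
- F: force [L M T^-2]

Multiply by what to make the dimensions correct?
v (velocity), dimensions [L T^-1]

P has dimensions [L^2 M T^-3] and F has dimensions [L M T^-2].
The missing factor must have dimensions [L^2 M T^-3] / [L M T^-2] = [L T^-1], i.e. velocity (v).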